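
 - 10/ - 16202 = 5/8101 = 0.00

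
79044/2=39522  =  39522.00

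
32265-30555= 1710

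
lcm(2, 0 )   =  0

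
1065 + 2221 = 3286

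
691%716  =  691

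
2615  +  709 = 3324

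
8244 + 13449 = 21693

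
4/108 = 1/27 = 0.04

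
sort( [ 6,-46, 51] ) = [ - 46,6, 51] 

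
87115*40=3484600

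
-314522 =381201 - 695723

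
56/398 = 28/199= 0.14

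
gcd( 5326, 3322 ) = 2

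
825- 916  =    -  91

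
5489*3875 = 21269875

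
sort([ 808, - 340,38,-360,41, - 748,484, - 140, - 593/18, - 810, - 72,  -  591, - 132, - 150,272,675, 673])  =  [ - 810, -748, - 591, - 360,-340,  -  150, - 140, - 132, - 72, - 593/18 , 38, 41,272,484,673,675, 808 ] 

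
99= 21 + 78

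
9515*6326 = 60191890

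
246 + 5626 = 5872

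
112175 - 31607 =80568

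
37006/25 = 37006/25 = 1480.24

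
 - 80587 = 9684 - 90271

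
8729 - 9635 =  - 906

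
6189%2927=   335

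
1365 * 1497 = 2043405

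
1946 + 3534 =5480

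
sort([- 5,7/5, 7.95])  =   [ - 5,7/5,7.95 ] 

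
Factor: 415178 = 2^1 * 207589^1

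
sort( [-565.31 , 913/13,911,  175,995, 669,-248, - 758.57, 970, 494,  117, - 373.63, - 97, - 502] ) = [ - 758.57, - 565.31, - 502,-373.63,-248,-97, 913/13, 117 , 175 , 494,669, 911, 970  ,  995]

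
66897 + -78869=-11972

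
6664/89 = 74 + 78/89 = 74.88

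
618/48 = 103/8  =  12.88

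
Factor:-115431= - 3^1*109^1*353^1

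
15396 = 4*3849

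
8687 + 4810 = 13497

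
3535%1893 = 1642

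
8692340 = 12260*709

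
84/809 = 84/809= 0.10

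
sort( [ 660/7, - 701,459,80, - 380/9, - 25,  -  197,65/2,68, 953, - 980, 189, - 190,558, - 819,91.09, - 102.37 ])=[ - 980, - 819,- 701, - 197, - 190, - 102.37, - 380/9, - 25,65/2  ,  68,80,91.09,660/7, 189, 459,558,953 ]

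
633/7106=633/7106 = 0.09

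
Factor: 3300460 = 2^2*5^1*59^1*2797^1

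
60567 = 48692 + 11875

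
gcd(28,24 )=4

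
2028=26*78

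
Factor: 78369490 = 2^1*5^1*17^1*19^2*1277^1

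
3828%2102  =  1726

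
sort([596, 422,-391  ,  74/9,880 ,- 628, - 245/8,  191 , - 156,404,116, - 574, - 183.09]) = [ - 628, -574, - 391, - 183.09, - 156,  -  245/8,  74/9, 116,191,404,  422 , 596  ,  880] 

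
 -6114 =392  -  6506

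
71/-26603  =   - 71/26603  =  - 0.00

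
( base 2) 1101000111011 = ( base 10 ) 6715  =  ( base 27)95J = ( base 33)65g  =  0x1A3B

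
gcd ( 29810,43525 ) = 5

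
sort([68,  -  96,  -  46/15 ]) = [ - 96 ,-46/15,  68]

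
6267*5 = 31335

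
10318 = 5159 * 2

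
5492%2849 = 2643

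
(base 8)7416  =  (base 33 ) 3HQ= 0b111100001110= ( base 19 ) ACG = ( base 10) 3854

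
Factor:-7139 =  - 11^2*59^1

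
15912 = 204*78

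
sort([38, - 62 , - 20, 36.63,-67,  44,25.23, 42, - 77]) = [ - 77,  -  67 , - 62, - 20, 25.23,36.63,38,  42, 44]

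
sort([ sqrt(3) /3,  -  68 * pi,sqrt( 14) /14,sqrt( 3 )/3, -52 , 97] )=[ - 68*pi, -52,sqrt (14)/14, sqrt( 3)/3,sqrt( 3 ) /3,  97]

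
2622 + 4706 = 7328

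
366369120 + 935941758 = 1302310878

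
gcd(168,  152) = 8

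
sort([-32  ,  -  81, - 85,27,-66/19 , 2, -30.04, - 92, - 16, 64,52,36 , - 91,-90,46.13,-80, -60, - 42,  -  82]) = [ - 92, - 91,-90,  -  85, - 82, -81, -80 , -60,  -  42,- 32, - 30.04, - 16,- 66/19,  2,  27, 36,46.13, 52 , 64 ]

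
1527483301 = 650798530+876684771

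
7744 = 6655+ 1089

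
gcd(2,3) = 1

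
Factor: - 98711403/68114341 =  -  3^1 * 7^1*19^1*73^1*3389^1*68114341^( - 1) 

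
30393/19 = 30393/19  =  1599.63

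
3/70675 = 3/70675 = 0.00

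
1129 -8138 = - 7009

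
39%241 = 39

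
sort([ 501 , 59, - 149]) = [ - 149, 59 , 501]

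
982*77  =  75614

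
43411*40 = 1736440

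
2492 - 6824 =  - 4332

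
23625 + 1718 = 25343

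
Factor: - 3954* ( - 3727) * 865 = 12747122670 = 2^1*3^1*5^1*173^1*659^1*3727^1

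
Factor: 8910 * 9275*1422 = 2^2*3^6*5^3*7^1*11^1 * 53^1*79^1 =117514435500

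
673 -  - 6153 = 6826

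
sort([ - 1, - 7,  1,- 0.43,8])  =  [ - 7, - 1, - 0.43,1,8]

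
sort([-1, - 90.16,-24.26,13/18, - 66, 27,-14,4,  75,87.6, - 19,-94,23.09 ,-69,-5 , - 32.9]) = [-94,- 90.16,-69, - 66,  -  32.9, - 24.26,- 19, - 14, -5 ,-1,13/18,4,23.09,  27 , 75, 87.6]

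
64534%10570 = 1114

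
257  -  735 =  - 478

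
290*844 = 244760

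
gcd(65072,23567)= 1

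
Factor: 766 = 2^1 *383^1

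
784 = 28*28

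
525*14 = 7350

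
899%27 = 8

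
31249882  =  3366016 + 27883866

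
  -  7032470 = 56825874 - 63858344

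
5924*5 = 29620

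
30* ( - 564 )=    - 16920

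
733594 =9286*79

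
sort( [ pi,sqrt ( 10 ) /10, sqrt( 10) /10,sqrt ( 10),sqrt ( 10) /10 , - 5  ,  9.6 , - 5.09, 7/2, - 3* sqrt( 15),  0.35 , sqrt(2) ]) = [ - 3 * sqrt ( 15 ), - 5.09,-5,sqrt ( 10 ) /10, sqrt( 10)/10,sqrt(10) /10,0.35,sqrt(2),pi,sqrt(10 ), 7/2, 9.6]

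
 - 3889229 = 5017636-8906865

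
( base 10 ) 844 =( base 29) 103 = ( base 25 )18j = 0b1101001100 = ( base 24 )1B4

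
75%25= 0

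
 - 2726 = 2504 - 5230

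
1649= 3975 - 2326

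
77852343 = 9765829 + 68086514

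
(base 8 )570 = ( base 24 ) fg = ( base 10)376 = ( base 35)AQ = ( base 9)457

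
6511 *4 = 26044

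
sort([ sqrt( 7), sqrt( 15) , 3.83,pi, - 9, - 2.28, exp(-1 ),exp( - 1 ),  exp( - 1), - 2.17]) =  [ - 9,-2.28, - 2.17, exp(  -  1), exp (  -  1), exp(-1), sqrt( 7 ), pi,3.83, sqrt( 15) ] 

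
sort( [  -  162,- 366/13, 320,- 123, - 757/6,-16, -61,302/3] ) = [ - 162, - 757/6, - 123, - 61, - 366/13,  -  16, 302/3 , 320 ]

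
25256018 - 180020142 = -154764124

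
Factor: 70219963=11^1*479^1*13327^1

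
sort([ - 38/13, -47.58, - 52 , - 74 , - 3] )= [ - 74, -52,  -  47.58,-3, -38/13]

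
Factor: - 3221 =- 3221^1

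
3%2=1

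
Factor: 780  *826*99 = 63783720 = 2^3*3^3*5^1*7^1*11^1 * 13^1 * 59^1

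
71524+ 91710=163234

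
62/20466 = 31/10233 = 0.00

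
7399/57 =7399/57  =  129.81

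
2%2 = 0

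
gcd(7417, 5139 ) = 1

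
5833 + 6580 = 12413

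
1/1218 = 1/1218  =  0.00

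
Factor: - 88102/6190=-5^(-1)*7^2*29^1*31^1 *619^(  -  1) = - 44051/3095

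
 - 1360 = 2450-3810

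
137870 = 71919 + 65951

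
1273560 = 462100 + 811460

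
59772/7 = 59772/7 = 8538.86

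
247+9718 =9965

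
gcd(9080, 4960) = 40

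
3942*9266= 36526572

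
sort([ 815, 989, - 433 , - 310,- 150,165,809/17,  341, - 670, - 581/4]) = [ -670, - 433,  -  310, - 150, - 581/4,809/17 , 165, 341,815, 989]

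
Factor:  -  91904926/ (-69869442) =3^(-1)*269^1 * 170827^1*11644907^( - 1 )  =  45952463/34934721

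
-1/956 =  - 1 + 955/956  =  - 0.00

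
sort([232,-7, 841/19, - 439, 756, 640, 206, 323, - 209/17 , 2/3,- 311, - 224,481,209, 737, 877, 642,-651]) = [ - 651, - 439, - 311, - 224 ,-209/17, - 7, 2/3, 841/19,206, 209,232, 323, 481, 640, 642,  737,756 , 877]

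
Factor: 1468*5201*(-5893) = - 2^2*7^1*71^1*83^1*367^1*743^1 = - 44993455724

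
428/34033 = 428/34033 = 0.01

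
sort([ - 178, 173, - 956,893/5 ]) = [- 956,-178,173,893/5 ] 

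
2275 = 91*25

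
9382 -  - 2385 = 11767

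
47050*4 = 188200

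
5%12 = 5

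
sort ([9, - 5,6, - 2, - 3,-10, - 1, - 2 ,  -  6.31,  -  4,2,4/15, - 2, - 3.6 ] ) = [  -  10,  -  6.31, - 5, - 4, - 3.6, - 3,-2, - 2, - 2 , - 1,4/15 , 2, 6,9 ] 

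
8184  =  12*682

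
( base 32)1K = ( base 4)310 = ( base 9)57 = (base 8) 64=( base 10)52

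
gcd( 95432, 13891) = 1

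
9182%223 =39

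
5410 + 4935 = 10345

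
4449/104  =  42 + 81/104 = 42.78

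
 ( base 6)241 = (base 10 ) 97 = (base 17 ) 5c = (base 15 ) 67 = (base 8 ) 141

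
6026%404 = 370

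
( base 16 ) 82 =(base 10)130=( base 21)64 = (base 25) 55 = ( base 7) 244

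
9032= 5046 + 3986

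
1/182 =1/182 = 0.01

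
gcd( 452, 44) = 4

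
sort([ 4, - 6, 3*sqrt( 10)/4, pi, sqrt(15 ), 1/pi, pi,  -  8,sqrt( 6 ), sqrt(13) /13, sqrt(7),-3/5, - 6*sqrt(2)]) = [ - 6*sqrt(2), - 8,-6,- 3/5,sqrt(13)/13,1/pi,3  *sqrt(10)/4, sqrt(6), sqrt( 7), pi, pi,sqrt( 15 ),4 ]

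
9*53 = 477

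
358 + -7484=-7126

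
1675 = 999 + 676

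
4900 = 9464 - 4564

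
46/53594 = 23/26797 = 0.00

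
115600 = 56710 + 58890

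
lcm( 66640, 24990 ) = 199920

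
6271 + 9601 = 15872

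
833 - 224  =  609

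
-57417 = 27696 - 85113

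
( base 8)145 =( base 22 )4D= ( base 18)5b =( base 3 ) 10202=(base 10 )101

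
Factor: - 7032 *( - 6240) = 2^8*3^2 * 5^1* 13^1 * 293^1 = 43879680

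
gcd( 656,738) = 82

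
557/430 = 1 + 127/430 = 1.30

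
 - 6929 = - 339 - 6590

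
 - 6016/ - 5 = 6016/5 = 1203.20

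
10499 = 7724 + 2775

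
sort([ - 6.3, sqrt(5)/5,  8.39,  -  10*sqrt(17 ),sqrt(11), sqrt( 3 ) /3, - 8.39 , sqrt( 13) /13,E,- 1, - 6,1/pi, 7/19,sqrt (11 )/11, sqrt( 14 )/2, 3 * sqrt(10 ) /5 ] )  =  [ - 10 * sqrt (17), -8.39, - 6.3,-6, - 1  ,  sqrt (13)/13,  sqrt ( 11)/11, 1/pi,7/19, sqrt(5) /5, sqrt( 3)/3,sqrt( 14)/2,3  *sqrt(10 )/5, E, sqrt(11),8.39 ]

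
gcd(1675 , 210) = 5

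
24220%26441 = 24220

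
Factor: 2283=3^1*761^1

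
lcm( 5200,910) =36400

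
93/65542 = 93/65542= 0.00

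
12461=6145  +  6316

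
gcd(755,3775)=755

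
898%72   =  34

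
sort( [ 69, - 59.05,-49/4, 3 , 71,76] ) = [ - 59.05, - 49/4,3,69, 71,76 ] 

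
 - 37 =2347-2384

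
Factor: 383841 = 3^2 * 42649^1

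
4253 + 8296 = 12549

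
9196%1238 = 530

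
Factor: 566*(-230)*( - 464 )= 60403520 =2^6 *5^1*23^1*29^1*283^1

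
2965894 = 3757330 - 791436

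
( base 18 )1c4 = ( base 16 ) 220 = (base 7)1405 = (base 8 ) 1040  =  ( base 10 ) 544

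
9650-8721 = 929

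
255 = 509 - 254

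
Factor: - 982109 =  - 373^1*2633^1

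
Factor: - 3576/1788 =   -  2 = - 2^1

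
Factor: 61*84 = 2^2*3^1*7^1*61^1 = 5124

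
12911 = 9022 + 3889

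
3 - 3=0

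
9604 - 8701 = 903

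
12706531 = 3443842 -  - 9262689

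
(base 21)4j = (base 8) 147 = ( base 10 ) 103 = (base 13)7c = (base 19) 58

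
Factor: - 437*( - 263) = 19^1*23^1*263^1   =  114931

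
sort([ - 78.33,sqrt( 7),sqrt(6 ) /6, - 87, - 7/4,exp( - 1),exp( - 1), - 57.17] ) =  [-87,  -  78.33,-57.17, - 7/4, exp( -1), exp(  -  1 ),sqrt( 6) /6,  sqrt( 7)]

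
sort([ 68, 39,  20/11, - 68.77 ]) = [ - 68.77, 20/11,39,68]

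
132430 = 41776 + 90654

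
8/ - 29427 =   -  8/29427 = - 0.00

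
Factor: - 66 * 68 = -4488  =  - 2^3  *3^1*11^1*17^1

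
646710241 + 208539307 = 855249548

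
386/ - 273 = -386/273  =  - 1.41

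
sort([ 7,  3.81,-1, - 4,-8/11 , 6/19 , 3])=[ - 4,-1, - 8/11, 6/19,3,3.81,7]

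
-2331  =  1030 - 3361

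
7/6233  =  7/6233=0.00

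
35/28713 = 35/28713  =  0.00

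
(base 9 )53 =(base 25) 1N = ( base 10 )48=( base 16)30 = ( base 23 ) 22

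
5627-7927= -2300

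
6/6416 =3/3208 = 0.00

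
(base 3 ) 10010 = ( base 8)124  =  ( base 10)84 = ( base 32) 2K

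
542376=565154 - 22778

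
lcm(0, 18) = 0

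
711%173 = 19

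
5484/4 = 1371 = 1371.00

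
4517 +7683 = 12200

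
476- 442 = 34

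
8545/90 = 94+17/18 = 94.94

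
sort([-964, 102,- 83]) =[ - 964, - 83,102 ]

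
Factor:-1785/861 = -85/41 = -5^1*17^1*41^(-1)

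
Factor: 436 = 2^2*109^1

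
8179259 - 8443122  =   - 263863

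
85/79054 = 85/79054 = 0.00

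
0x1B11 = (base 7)26126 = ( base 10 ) 6929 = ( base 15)20BE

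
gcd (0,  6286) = 6286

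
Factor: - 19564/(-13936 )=2^ ( - 2)*13^( - 1)*73^1 = 73/52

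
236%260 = 236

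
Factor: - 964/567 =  - 2^2*3^ ( - 4)*7^( - 1)*241^1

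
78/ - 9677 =-1+9599/9677  =  - 0.01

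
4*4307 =17228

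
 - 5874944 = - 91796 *64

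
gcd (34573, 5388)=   449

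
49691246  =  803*61882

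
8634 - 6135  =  2499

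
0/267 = 0 = 0.00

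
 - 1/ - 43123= 1/43123 = 0.00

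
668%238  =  192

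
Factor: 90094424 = 2^3*7^1*17^1 *101^1*937^1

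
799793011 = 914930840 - 115137829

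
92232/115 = 802+ 2/115=802.02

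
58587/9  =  19529/3 = 6509.67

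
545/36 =545/36= 15.14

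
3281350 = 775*4234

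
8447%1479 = 1052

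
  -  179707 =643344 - 823051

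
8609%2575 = 884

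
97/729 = 97/729 =0.13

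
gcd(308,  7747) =1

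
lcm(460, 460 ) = 460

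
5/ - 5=-1 + 0/1  =  - 1.00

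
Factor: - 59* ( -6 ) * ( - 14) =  - 4956 = - 2^2 * 3^1*7^1 * 59^1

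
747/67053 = 249/22351 = 0.01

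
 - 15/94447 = -15/94447 = - 0.00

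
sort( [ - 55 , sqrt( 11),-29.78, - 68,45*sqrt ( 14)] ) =[ - 68  , - 55, - 29.78, sqrt(11),45 * sqrt (14 ) ]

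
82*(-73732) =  - 6046024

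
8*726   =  5808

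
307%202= 105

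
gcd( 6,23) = 1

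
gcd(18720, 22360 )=520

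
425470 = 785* 542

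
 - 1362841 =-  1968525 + 605684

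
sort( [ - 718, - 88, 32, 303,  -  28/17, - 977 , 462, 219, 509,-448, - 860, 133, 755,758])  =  [ - 977, - 860, - 718, - 448, - 88,  -  28/17,32, 133,219,303,462, 509,755, 758 ] 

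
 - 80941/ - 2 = 40470 + 1/2 = 40470.50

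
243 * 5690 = 1382670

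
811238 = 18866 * 43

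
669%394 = 275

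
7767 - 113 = 7654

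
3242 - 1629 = 1613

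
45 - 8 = 37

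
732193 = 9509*77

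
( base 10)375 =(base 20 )if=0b101110111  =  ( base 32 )BN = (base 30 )cf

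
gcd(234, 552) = 6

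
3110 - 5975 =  - 2865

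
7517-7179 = 338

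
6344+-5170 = 1174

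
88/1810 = 44/905=0.05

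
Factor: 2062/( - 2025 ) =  - 2^1 * 3^( - 4)*5^( - 2)*1031^1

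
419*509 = 213271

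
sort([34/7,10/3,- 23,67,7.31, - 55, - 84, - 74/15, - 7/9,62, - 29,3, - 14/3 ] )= [-84, - 55,-29, - 23, - 74/15, - 14/3,-7/9,3, 10/3,34/7  ,  7.31,62,  67 ] 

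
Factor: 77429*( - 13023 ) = - 1008357867=- 3^2*11^1*1447^1*7039^1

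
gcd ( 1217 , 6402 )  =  1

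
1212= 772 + 440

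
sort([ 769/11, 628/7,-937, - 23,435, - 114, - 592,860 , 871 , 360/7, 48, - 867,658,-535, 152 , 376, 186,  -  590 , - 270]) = [ - 937, - 867, - 592, -590, - 535, - 270, - 114, - 23,48,360/7,769/11 , 628/7,152,  186,  376,  435 , 658, 860, 871]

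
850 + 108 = 958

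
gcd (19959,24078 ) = 3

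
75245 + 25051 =100296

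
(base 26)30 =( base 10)78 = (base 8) 116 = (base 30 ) 2i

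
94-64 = 30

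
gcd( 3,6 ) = 3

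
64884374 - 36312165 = 28572209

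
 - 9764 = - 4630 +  - 5134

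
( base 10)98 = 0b1100010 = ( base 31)35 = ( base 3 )10122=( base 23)46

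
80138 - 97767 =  - 17629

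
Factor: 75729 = 3^1 * 25243^1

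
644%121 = 39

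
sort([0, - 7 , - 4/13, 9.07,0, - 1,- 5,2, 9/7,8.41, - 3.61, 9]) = [ - 7, - 5, - 3.61,-1, - 4/13,0, 0, 9/7,  2  ,  8.41, 9,9.07 ]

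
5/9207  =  5/9207= 0.00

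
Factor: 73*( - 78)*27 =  - 2^1*3^4*13^1 * 73^1 = -  153738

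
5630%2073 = 1484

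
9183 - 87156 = -77973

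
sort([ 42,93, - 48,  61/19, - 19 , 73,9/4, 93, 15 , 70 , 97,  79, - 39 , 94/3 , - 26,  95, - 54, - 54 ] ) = [ - 54,  -  54 , - 48,- 39, - 26, - 19,9/4,61/19,15,94/3, 42, 70,73,79, 93 , 93 , 95 , 97 ] 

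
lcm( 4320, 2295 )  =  73440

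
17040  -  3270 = 13770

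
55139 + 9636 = 64775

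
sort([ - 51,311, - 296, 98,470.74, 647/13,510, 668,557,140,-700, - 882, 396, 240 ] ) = [ - 882,-700,  -  296,-51,647/13,98,140, 240, 311,396,470.74,  510,557,  668] 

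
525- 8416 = -7891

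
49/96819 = 49/96819 = 0.00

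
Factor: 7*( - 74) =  - 518=- 2^1*7^1*37^1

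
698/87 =698/87 = 8.02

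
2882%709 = 46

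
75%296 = 75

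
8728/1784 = 1091/223 = 4.89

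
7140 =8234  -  1094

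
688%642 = 46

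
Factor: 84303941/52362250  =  2^( - 1 )*5^( - 3 ) * 227^1 * 209449^( - 1 )*371383^1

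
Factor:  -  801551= -801551^1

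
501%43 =28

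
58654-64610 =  - 5956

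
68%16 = 4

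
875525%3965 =3225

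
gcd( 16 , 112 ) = 16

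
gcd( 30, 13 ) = 1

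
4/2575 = 4/2575 =0.00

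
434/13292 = 217/6646 = 0.03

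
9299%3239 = 2821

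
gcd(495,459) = 9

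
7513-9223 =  - 1710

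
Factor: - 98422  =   - 2^1*49211^1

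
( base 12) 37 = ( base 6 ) 111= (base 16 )2B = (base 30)1d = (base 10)43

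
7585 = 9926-2341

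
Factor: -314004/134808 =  -2^(-1) * 41^( - 1)*191^1= - 191/82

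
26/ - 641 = -1 + 615/641=- 0.04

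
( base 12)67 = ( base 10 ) 79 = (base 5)304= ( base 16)4f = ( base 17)4b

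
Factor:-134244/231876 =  - 11^1*19^( - 1)=- 11/19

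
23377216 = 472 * 49528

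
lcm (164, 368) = 15088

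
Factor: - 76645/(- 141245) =15329/28249 = 13^ ( - 1 )*41^( - 1)*53^( - 1)*15329^1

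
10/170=1/17 = 0.06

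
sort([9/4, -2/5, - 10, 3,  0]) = [ - 10,  -  2/5,0 , 9/4, 3 ] 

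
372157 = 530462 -158305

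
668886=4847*138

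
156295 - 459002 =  - 302707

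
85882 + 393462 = 479344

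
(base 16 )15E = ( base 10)350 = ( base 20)HA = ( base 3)110222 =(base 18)118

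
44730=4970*9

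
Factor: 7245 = 3^2*5^1*7^1*23^1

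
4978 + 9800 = 14778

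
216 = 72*3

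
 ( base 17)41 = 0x45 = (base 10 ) 69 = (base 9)76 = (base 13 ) 54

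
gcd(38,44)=2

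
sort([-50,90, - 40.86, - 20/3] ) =[ - 50,-40.86,-20/3, 90]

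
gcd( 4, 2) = 2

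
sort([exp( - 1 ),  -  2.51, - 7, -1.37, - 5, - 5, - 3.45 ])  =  [ - 7, - 5, - 5,-3.45 , - 2.51, - 1.37, exp(  -  1 )]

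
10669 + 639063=649732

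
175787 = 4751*37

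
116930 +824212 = 941142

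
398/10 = 39+4/5 = 39.80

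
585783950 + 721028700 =1306812650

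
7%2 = 1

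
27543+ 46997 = 74540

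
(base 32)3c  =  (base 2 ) 1101100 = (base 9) 130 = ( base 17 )66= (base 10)108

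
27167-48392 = - 21225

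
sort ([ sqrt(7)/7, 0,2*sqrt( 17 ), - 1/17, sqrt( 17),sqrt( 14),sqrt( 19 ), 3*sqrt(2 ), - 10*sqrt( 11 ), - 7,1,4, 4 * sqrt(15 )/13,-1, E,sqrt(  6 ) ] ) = [ - 10 * sqrt( 11 ), - 7, - 1, - 1/17,0,sqrt(7)/7,1, 4*sqrt(15 ) /13, sqrt( 6 ),E, sqrt( 14 ), 4,sqrt( 17),3*sqrt( 2),sqrt( 19 ), 2*sqrt( 17) ]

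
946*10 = 9460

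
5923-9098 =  - 3175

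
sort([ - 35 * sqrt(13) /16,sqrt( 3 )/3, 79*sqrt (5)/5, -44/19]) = [-35*sqrt( 13) /16 ,  -  44/19, sqrt( 3)/3,79 * sqrt(5)/5] 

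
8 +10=18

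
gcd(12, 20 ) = 4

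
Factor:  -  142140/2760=-103/2 = - 2^( - 1)*103^1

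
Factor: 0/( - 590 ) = 0^1 = 0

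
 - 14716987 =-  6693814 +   -  8023173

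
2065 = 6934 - 4869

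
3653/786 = 3653/786 = 4.65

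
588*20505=12056940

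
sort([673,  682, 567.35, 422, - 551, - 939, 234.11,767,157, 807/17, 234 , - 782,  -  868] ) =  [ - 939, - 868 , - 782, - 551, 807/17 , 157, 234, 234.11, 422, 567.35, 673, 682, 767 ]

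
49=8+41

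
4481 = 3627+854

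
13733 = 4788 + 8945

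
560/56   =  10 = 10.00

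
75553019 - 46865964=28687055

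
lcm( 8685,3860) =34740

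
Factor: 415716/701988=4949/8357 = 7^2 * 61^( -1 )*101^1 *137^(-1) 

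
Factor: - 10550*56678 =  - 597952900 = - 2^2*5^2*17^1*211^1*1667^1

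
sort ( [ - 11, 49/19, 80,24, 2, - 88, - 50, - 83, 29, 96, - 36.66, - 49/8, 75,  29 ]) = [ - 88, - 83,  -  50, - 36.66, - 11, -49/8,2, 49/19,24, 29, 29, 75,80 , 96 ]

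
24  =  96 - 72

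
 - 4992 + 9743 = 4751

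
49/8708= 7/1244 = 0.01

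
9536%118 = 96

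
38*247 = 9386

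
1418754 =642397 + 776357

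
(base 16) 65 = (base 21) 4h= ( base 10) 101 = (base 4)1211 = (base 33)32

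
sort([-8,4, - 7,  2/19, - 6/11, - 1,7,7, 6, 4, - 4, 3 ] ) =[- 8 ,-7,  -  4, -1, - 6/11,  2/19,  3,  4,4,  6  ,  7 , 7]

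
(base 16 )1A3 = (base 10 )419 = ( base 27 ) fe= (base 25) gj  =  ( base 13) 263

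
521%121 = 37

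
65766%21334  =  1764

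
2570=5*514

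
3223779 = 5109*631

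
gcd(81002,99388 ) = 2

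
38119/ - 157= - 38119/157 =- 242.80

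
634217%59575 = 38467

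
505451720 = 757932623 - 252480903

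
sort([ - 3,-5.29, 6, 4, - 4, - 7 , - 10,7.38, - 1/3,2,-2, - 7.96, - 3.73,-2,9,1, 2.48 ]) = [ - 10, - 7.96, - 7,-5.29, - 4, - 3.73, - 3, - 2, - 2,  -  1/3,  1  ,  2,2.48, 4, 6, 7.38, 9 ]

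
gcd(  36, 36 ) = 36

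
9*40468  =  364212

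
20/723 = 20/723 =0.03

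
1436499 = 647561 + 788938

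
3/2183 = 3/2183 = 0.00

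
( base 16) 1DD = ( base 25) J2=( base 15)21c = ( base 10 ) 477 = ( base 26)i9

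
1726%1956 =1726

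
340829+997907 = 1338736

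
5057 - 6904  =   - 1847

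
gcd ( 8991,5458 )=1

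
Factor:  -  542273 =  - 43^1*12611^1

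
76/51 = 76/51=1.49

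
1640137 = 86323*19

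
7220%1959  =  1343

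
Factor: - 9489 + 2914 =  - 6575 = - 5^2*263^1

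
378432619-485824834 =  - 107392215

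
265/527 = 265/527 = 0.50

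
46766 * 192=8979072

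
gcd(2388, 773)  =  1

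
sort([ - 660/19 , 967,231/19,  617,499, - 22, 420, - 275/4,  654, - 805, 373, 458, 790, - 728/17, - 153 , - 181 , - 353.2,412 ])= [ - 805, - 353.2, - 181, - 153, - 275/4, - 728/17, - 660/19,-22, 231/19,373, 412,  420,458, 499,617, 654, 790, 967]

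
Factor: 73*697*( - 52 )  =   - 2^2*13^1*17^1*41^1*73^1 = - 2645812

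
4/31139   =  4/31139= 0.00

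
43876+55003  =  98879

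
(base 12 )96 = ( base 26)4a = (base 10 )114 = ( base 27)46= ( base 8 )162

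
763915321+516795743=1280711064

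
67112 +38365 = 105477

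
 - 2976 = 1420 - 4396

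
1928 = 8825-6897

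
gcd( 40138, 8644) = 2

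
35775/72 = 496 + 7/8 = 496.88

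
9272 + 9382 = 18654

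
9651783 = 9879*977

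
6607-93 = 6514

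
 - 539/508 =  - 2 + 477/508=   - 1.06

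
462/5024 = 231/2512 =0.09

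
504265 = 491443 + 12822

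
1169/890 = 1 + 279/890 = 1.31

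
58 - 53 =5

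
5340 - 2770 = 2570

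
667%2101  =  667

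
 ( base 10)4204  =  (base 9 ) 5681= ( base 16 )106c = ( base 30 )4k4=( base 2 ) 1000001101100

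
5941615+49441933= 55383548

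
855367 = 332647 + 522720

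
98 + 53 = 151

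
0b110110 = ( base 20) 2E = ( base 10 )54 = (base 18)30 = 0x36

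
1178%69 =5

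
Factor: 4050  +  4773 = 8823 = 3^1*17^1*173^1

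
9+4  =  13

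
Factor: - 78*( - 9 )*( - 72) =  - 2^4*3^5*13^1 = - 50544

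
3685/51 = 3685/51 = 72.25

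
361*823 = 297103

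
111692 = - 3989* ( -28 )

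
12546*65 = 815490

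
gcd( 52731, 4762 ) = 1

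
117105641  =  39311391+77794250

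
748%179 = 32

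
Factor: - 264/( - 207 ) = 2^3*3^( - 1)*11^1 * 23^( - 1)  =  88/69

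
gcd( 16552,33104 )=16552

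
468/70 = 234/35 = 6.69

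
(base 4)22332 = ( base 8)1276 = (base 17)275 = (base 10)702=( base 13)420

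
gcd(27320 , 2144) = 8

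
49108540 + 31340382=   80448922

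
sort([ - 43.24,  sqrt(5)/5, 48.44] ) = [ - 43.24, sqrt( 5) /5 , 48.44]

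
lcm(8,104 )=104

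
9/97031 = 9/97031= 0.00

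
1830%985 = 845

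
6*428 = 2568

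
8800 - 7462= 1338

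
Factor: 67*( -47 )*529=-23^2*47^1  *  67^1  =  - 1665821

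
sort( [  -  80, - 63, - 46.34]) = [-80, - 63, -46.34 ] 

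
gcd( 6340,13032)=4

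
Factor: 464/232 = 2  =  2^1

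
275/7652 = 275/7652 =0.04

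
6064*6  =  36384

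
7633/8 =954 + 1/8 = 954.12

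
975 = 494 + 481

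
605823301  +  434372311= 1040195612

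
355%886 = 355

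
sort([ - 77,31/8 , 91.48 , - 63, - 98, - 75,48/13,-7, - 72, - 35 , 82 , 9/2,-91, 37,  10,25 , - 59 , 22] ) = [ - 98, - 91, - 77, - 75, - 72, -63, - 59,- 35, - 7,48/13,31/8,9/2,10,22  ,  25 , 37,82, 91.48 ] 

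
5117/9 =568 + 5/9 = 568.56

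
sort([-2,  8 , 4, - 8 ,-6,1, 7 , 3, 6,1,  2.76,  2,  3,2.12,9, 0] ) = [ - 8 ,-6,-2,  0,1, 1,2 , 2.12,2.76,  3,3, 4,6 , 7, 8, 9]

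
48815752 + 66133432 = 114949184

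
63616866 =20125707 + 43491159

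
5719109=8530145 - 2811036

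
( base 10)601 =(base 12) 421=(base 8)1131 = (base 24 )111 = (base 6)2441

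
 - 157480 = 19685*( - 8 ) 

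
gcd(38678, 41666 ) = 166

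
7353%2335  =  348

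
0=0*91877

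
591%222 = 147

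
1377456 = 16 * 86091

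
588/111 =5 + 11/37 = 5.30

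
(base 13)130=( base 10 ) 208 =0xd0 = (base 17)C4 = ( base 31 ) 6M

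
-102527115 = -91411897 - 11115218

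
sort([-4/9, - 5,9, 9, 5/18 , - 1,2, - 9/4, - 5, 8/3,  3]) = [ - 5,-5, - 9/4, - 1,  -  4/9, 5/18,2,8/3,3, 9,9 ]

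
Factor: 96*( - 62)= -5952 = - 2^6*3^1 * 31^1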